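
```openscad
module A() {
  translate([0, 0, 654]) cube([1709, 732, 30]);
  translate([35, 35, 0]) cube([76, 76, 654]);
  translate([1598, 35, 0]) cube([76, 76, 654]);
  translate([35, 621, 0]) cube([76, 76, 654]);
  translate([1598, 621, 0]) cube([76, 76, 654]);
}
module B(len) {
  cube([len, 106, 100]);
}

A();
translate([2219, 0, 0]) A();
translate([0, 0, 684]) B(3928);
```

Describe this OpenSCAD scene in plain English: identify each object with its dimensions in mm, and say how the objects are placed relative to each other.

A is a table: top 1709 mm (x) × 732 mm (y), 30 mm thick, upper face at z = 684 mm, on four 76×76 mm square legs, each inset 35 mm from the nearest pair of top edges, running from z = 0 to the bottom of the top.

B is a rectangular beam 3928 mm long (x), 106 mm deep (y), 100 mm thick (z).

The beam spans the tops of two tables placed 510 mm apart, resting at z = 684 mm.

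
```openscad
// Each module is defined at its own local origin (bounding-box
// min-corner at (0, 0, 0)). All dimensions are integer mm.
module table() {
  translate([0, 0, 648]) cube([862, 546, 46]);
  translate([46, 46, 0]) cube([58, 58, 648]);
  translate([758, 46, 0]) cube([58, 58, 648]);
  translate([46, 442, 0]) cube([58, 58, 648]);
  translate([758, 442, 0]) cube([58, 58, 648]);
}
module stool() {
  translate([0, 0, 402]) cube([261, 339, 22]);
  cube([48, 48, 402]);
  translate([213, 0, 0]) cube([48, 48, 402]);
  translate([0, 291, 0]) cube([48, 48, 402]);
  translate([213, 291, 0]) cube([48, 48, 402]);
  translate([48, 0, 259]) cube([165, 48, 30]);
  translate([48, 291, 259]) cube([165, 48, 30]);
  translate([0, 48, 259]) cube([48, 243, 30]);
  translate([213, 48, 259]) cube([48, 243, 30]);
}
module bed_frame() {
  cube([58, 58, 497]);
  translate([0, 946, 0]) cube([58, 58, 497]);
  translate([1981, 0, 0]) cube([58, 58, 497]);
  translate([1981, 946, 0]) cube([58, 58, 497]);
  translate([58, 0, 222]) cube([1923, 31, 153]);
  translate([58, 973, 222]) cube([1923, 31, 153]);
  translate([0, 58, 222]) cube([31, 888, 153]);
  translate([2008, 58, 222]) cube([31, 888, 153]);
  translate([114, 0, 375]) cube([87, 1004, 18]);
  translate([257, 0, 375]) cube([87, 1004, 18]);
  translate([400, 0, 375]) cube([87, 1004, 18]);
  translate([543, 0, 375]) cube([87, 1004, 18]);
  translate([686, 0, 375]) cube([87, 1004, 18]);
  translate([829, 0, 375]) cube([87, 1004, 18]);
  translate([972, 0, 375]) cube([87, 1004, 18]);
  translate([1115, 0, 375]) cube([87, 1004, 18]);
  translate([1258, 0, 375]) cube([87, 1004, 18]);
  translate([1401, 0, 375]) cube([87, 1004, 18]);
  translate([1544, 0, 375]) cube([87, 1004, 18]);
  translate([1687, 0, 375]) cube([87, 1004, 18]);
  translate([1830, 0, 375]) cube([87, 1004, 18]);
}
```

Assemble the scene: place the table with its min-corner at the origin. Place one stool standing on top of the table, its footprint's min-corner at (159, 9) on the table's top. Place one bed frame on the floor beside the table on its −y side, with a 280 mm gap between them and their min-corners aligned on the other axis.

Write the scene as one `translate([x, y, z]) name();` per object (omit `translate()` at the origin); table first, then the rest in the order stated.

table();
translate([159, 9, 694]) stool();
translate([0, -1284, 0]) bed_frame();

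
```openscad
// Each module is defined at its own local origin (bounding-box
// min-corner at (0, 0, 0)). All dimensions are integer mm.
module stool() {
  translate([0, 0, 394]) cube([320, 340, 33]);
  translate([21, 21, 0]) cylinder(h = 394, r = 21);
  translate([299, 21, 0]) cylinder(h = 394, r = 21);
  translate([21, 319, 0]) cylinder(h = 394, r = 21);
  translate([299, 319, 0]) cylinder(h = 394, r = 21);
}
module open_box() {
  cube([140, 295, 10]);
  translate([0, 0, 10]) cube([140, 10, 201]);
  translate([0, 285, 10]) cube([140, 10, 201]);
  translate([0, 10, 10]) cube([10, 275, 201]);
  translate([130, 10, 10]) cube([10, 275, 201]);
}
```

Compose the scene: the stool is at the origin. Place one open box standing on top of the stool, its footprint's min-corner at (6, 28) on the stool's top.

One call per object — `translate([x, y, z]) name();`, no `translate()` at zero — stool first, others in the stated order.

stool();
translate([6, 28, 427]) open_box();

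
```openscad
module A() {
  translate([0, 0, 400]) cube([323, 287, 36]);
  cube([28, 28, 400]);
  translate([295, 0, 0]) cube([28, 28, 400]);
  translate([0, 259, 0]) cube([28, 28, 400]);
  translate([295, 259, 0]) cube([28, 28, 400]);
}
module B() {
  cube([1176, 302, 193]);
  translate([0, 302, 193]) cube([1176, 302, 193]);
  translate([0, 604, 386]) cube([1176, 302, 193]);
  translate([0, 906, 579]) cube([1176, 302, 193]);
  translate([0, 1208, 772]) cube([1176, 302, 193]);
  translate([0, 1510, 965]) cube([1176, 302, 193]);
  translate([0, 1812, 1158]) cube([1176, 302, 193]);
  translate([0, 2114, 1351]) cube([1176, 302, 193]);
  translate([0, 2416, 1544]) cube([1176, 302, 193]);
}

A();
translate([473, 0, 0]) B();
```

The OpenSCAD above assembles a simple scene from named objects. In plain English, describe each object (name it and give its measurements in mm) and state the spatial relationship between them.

A is a four-legged stool. The seat is a 323×287×36 mm slab whose top surface is at z = 436 mm; four square legs, each 28×28 mm in cross-section, run from the floor (z = 0) to the underside of the seat, each flush with a corner of the seat.

B is a run of 9 identical solid stair steps. Each tread is 1176×302 mm and each step block is 193 mm high. Step 1 rests on the floor; step k is offset from step 1 by (k−1)×302 mm in y and (k−1)×193 mm in z.

The staircase is on the floor beside the stool on its +x side.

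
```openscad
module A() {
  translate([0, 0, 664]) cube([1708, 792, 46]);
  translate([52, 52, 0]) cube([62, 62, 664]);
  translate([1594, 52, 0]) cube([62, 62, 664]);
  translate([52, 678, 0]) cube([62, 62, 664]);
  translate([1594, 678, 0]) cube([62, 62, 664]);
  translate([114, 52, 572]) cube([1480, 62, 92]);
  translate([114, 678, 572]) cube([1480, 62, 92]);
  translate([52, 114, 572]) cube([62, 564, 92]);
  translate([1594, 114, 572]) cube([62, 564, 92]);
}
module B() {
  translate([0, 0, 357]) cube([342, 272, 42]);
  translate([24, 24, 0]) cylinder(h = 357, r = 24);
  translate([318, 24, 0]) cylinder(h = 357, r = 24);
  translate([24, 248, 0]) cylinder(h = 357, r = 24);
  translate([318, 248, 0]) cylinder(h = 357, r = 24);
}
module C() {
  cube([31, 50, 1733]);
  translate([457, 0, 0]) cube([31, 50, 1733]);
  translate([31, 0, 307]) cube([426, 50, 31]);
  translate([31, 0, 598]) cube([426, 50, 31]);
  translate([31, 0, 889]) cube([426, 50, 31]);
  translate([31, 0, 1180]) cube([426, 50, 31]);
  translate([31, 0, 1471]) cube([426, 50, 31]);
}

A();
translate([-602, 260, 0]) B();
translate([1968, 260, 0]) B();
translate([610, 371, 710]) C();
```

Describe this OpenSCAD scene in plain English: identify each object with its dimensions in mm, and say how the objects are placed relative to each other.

A is a rectangular dining table. The top is 1708×792×46 mm with its upper surface at z = 710 mm. It stands on four 62×62 mm square legs, each inset 52 mm from the nearest pair of top edges, running from the floor to the underside of the top. Four apron rails, 62 mm thick and 92 mm tall, run between adjacent legs with their top edges flush with the underside of the top and their outer faces flush with the legs' outer faces.

B is a four-legged stool. The seat is a 342×272×42 mm slab whose top surface is at z = 399 mm; four round legs, each 48 mm in diameter, run from the floor (z = 0) to the underside of the seat, each leg's axis is inset half a diameter from the nearest pair of seat edges (so the leg's bounding box is flush with the corner).

C is a wooden ladder with two side rails of 31×50 mm section and 1733 mm height, set 488 mm apart overall. Between them run 5 rectangular rungs (50 mm deep, 31 mm thick), front faces flush with the rails' −y face. The bottom of the first rung is 307 mm above the floor and each subsequent rung is 291 mm higher than the one below.

Two stools sit around the table at the −x, +x sides. The ladder is on top of the table, centred.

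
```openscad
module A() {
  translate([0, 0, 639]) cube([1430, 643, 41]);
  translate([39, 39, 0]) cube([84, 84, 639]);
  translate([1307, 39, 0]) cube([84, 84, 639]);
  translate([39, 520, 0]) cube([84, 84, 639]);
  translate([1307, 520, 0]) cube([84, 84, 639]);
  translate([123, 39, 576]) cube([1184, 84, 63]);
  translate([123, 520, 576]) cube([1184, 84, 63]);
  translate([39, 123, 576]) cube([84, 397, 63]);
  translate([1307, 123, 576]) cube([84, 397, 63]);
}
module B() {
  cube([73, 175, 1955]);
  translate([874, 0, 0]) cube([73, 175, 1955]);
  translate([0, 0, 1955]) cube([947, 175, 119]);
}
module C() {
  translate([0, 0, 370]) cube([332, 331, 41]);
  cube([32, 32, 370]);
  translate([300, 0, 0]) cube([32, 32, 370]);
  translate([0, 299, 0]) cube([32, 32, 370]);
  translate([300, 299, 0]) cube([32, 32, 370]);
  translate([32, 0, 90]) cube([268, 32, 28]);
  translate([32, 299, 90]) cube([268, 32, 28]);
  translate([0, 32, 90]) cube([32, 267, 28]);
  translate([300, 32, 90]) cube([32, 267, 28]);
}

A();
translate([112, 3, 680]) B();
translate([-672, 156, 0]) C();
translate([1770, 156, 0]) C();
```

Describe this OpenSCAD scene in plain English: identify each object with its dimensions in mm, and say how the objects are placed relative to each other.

A is a table with a 1430×643 mm rectangular top, 41 mm thick, top surface at z = 680 mm, supported by four 84×84 mm square legs, each inset 39 mm from the nearest pair of top edges, running from the floor. Four apron rails, 84 mm thick and 63 mm tall, run between adjacent legs with their top edges flush with the underside of the top and their outer faces flush with the legs' outer faces.

B is a rectangular door frame: two vertical jambs of 73×175 mm section, 1955 mm tall, with a clear opening 801 mm wide between their inner faces. A header 119 mm tall and 175 mm deep lies on top of the jambs and spans the full outside width.

C is a four-legged stool. The seat is 332×331 mm, 41 mm thick, top at z = 411 mm. It stands on four square legs, each 32×32 mm in cross-section, from z = 0 to the seat underside, each flush with a corner of the seat. Four stretchers, 32 mm wide and 28 mm tall, connect adjacent legs with their undersides at z = 90 mm, each running between the inner faces of the legs it joins and aligned with the legs' outer faces on the other axis.

The door frame is on top of the table. Two stools sit around the table at the −x, +x sides.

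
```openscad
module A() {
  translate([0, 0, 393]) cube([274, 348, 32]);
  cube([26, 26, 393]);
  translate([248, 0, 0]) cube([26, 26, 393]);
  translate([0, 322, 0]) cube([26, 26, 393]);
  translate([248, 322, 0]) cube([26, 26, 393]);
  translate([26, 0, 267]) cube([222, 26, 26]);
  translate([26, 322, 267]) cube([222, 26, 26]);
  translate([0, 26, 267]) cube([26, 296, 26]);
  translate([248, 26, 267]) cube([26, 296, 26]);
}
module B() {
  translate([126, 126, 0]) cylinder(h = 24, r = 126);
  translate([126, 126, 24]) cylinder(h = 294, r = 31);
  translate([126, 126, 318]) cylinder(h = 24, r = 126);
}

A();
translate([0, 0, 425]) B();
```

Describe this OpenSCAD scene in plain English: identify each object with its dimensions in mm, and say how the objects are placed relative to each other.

A is a simple wooden stool: a rectangular seat 274 mm (x) by 348 mm (y), 32 mm thick, top face at z = 425 mm, on four square legs, each 26×26 mm in cross-section. The legs rest on z = 0, each flush with a corner of the seat. Four stretchers, 26 mm wide and 26 mm tall, connect adjacent legs with their undersides at z = 267 mm, each running between the inner faces of the legs it joins and aligned with the legs' outer faces on the other axis.

B is a spool: two coaxial disc flanges of radius 126 mm and thickness 24 mm, joined by a core cylinder of radius 31 mm and height 294 mm. The lower flange rests on z = 0 and the three cylinders share a vertical axis.

The spool is on top of the stool.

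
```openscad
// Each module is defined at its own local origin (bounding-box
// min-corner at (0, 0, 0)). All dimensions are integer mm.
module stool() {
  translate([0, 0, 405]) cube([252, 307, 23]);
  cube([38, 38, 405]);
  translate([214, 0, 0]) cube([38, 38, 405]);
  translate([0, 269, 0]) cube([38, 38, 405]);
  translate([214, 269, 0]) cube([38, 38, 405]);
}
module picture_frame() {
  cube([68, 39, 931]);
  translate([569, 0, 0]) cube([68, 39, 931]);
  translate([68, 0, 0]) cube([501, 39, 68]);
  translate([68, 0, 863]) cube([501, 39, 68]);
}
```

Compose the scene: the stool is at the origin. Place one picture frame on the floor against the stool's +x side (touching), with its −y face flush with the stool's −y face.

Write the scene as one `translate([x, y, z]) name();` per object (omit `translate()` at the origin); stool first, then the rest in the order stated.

stool();
translate([252, 0, 0]) picture_frame();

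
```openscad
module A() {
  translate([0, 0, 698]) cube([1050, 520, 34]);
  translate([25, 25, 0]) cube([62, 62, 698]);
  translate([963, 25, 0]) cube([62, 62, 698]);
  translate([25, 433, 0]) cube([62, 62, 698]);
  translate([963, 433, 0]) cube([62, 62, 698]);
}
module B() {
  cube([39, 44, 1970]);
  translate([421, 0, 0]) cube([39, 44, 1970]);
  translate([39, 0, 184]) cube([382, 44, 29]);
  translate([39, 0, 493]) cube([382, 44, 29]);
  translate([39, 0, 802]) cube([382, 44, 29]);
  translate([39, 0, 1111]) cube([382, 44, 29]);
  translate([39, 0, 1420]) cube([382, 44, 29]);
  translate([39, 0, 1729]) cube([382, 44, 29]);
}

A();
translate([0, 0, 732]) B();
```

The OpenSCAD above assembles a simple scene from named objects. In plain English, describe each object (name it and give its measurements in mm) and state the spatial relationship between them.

A is a rectangular dining table. The top is 1050×520×34 mm with its upper surface at z = 732 mm. It stands on four 62×62 mm square legs, each inset 25 mm from the nearest pair of top edges, running from the floor to the underside of the top.

B is a wooden ladder with two side rails of 39×44 mm section and 1970 mm height, set 460 mm apart overall. Between them run 6 rectangular rungs (44 mm deep, 29 mm thick), front faces flush with the rails' −y face. The bottom of the first rung is 184 mm above the floor and each subsequent rung is 309 mm higher than the one below.

The ladder is on top of the table.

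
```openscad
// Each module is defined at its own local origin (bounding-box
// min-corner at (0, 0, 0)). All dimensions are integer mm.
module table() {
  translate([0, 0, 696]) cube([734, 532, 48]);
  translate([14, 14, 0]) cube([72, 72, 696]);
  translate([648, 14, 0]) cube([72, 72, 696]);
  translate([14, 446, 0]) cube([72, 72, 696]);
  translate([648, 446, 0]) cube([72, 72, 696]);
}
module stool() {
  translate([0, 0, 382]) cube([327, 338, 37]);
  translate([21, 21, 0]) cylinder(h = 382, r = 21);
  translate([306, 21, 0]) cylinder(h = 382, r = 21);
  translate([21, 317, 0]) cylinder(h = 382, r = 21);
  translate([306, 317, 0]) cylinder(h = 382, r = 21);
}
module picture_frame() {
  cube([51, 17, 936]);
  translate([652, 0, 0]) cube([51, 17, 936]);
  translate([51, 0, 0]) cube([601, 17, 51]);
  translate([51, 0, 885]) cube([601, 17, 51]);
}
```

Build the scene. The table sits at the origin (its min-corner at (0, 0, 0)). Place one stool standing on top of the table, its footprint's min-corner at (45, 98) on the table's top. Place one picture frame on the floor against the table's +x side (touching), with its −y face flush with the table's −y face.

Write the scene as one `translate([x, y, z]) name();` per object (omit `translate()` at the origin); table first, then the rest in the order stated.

table();
translate([45, 98, 744]) stool();
translate([734, 0, 0]) picture_frame();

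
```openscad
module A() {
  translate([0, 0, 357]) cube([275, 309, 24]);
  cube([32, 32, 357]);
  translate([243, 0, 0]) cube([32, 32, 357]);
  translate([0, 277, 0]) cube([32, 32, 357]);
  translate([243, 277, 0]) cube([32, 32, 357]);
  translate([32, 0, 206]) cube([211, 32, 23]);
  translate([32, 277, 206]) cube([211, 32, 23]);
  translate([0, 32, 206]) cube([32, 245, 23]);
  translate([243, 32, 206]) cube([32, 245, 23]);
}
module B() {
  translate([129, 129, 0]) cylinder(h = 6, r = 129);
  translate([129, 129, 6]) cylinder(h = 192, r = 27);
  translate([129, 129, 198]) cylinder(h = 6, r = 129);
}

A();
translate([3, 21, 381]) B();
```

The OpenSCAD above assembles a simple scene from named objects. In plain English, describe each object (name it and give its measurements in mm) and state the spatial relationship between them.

A is a four-legged stool. The seat is 275×309 mm, 24 mm thick, top at z = 381 mm. It stands on four square legs, each 32×32 mm in cross-section, from z = 0 to the seat underside, each flush with a corner of the seat. Four stretchers, 32 mm wide and 23 mm tall, connect adjacent legs with their undersides at z = 206 mm, each running between the inner faces of the legs it joins and aligned with the legs' outer faces on the other axis.

B is a spool: two coaxial disc flanges of radius 129 mm and thickness 6 mm, joined by a core cylinder of radius 27 mm and height 192 mm. The lower flange rests on z = 0 and the three cylinders share a vertical axis.

The spool is on top of the stool.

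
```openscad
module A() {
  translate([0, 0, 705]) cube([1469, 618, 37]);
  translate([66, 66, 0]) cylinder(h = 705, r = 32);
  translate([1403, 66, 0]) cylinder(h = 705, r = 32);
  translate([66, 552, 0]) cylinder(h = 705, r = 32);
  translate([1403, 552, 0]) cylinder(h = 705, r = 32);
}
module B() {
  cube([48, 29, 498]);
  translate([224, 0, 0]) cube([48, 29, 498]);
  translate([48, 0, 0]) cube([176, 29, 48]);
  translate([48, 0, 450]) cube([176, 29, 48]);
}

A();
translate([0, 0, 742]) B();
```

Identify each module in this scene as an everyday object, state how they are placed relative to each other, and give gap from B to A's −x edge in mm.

A is a table. B is a picture frame. The picture frame is on top of the table. The gap from the picture frame to the table's −x edge is 0 mm.

The picture frame's min-x is at 0; the table's min-x is 0; gap = 0 mm.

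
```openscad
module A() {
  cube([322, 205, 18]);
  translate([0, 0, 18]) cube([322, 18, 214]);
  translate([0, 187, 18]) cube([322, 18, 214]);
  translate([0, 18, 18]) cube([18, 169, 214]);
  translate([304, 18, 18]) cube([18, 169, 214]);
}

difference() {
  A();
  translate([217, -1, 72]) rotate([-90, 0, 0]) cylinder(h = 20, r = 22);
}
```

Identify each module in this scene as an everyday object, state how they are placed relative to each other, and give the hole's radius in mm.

The subtracted cylinder has r = 22 mm.

A is an open box. The open box has a circular hole through its front wall. The hole's radius is 22 mm.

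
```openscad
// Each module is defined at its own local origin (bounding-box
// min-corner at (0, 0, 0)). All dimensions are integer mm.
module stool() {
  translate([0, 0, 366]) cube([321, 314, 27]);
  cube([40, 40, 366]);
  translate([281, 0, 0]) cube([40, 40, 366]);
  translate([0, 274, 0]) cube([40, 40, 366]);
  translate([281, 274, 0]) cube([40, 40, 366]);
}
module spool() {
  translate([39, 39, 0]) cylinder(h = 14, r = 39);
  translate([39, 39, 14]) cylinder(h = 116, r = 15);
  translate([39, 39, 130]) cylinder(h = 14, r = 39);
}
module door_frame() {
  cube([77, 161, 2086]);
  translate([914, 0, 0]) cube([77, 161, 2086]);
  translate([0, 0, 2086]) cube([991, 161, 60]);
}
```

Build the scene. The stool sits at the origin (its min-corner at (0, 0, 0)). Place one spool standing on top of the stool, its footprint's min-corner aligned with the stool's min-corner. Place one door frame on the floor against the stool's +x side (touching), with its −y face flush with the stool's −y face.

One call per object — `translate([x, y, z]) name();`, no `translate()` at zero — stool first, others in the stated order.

stool();
translate([0, 0, 393]) spool();
translate([321, 0, 0]) door_frame();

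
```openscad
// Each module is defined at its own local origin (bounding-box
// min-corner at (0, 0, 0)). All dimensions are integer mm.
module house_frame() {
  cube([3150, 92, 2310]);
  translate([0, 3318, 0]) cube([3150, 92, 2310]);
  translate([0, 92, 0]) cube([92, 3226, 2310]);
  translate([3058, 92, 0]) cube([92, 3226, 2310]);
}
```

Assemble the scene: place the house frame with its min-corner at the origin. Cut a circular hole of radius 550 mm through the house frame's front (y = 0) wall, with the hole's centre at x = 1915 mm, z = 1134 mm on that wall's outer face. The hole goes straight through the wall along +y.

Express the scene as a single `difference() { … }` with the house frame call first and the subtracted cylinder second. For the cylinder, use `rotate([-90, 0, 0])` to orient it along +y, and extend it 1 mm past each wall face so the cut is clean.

difference() {
  house_frame();
  translate([1915, -1, 1134]) rotate([-90, 0, 0]) cylinder(h = 94, r = 550);
}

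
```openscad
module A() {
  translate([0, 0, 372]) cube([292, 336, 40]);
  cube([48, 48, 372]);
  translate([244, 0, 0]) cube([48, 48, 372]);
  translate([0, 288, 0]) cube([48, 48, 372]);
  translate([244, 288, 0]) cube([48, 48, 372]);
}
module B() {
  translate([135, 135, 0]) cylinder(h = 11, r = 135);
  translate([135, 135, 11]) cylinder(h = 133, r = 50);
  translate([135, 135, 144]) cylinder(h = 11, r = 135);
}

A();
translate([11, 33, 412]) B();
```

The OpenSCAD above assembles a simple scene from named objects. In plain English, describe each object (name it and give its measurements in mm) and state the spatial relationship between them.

A is a four-legged stool. The seat is a 292×336×40 mm slab whose top surface is at z = 412 mm; four square legs, each 48×48 mm in cross-section, run from the floor (z = 0) to the underside of the seat, each flush with a corner of the seat.

B is a spool: two coaxial disc flanges of radius 135 mm and thickness 11 mm, joined by a core cylinder of radius 50 mm and height 133 mm. The lower flange rests on z = 0 and the three cylinders share a vertical axis.

The spool is on top of the stool, centred.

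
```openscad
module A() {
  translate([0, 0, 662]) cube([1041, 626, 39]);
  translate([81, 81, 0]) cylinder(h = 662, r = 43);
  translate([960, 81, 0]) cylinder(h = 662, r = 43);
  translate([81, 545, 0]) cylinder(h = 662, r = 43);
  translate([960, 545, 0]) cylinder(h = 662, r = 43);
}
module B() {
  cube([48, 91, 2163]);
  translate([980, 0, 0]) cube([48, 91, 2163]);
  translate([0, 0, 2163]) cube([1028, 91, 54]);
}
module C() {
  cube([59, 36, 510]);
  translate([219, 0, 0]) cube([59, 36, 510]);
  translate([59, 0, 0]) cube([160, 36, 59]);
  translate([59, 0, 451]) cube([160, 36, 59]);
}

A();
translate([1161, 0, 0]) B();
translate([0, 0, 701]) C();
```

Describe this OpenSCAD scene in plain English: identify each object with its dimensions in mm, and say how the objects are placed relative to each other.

A is a rectangular dining table. The top is 1041×626×39 mm with its upper surface at z = 701 mm. It stands on four round legs of 86 mm diameter, each leg's bounding box inset 38 mm from the nearest pair of top edges, running from the floor to the underside of the top.

B is a door frame. The clear opening is 932 mm wide and 2163 mm high. Two 48 mm wide jambs, 91 mm deep, stand either side of the opening from the floor to the top of the opening. A 54 mm thick head sits across the top of both jambs, spanning the full outside width of the frame.

C is a rectangular picture frame lying in the x–z plane (depth along y). The opening is 160 mm wide (x) by 392 mm tall (z), surrounded by a border 59 mm wide on all four sides. The frame is 36 mm deep and is made of two full-height vertical stiles with two horizontal rails fitted between them.

The door frame is on the floor beside the table on its +x side. The picture frame is on top of the table.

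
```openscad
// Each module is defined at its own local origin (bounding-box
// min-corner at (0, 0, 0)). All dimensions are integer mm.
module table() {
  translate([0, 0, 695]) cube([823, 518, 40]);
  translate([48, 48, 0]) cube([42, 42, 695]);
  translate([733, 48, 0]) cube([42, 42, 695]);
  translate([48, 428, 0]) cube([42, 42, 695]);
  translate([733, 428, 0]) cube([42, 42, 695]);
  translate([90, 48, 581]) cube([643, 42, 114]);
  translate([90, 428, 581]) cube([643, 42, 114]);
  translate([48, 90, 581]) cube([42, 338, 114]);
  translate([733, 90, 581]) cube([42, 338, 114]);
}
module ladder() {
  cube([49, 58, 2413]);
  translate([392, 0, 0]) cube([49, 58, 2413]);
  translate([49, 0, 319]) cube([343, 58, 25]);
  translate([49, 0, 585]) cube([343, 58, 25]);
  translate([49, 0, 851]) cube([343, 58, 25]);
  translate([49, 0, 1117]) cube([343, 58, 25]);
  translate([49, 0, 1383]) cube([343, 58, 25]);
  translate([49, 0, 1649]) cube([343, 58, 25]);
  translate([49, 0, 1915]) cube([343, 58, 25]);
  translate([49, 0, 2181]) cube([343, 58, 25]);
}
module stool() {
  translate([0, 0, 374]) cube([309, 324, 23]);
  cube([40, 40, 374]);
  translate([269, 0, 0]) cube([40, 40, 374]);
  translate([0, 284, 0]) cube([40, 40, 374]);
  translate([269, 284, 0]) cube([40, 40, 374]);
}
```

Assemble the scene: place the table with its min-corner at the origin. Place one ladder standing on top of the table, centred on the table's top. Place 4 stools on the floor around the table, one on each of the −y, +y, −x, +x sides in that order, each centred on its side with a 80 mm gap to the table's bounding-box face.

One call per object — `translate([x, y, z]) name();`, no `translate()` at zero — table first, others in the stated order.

table();
translate([191, 230, 735]) ladder();
translate([257, -404, 0]) stool();
translate([257, 598, 0]) stool();
translate([-389, 97, 0]) stool();
translate([903, 97, 0]) stool();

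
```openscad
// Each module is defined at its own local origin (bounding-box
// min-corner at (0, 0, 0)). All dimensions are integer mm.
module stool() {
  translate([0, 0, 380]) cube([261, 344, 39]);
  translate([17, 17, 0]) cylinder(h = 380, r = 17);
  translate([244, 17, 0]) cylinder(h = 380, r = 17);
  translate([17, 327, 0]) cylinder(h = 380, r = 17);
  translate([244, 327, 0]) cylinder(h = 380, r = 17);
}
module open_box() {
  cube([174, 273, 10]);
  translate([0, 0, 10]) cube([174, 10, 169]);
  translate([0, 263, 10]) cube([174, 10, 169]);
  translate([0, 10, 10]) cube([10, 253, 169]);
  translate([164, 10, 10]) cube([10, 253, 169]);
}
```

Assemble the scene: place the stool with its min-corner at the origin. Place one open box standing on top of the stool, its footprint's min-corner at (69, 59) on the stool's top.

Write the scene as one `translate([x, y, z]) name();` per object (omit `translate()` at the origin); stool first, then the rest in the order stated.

stool();
translate([69, 59, 419]) open_box();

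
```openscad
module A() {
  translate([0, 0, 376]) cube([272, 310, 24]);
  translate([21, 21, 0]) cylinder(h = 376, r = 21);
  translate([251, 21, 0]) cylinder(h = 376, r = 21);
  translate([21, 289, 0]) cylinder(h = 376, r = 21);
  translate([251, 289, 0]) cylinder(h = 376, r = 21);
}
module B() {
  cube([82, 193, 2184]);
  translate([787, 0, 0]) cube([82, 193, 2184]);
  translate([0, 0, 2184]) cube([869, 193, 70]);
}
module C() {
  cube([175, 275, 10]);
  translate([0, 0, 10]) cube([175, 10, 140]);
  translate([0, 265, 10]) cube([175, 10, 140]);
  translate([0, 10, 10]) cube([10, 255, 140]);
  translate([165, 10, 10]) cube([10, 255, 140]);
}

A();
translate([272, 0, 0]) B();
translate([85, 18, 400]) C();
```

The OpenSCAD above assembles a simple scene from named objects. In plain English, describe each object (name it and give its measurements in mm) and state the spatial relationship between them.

A is a four-legged stool. The seat is 272×310 mm, 24 mm thick, top at z = 400 mm. It stands on four round legs, each 42 mm in diameter, from z = 0 to the seat underside, each leg's axis is inset half a diameter from the nearest pair of seat edges (so the leg's bounding box is flush with the corner).

B is a rectangular door frame: two vertical jambs of 82×193 mm section, 2184 mm tall, with a clear opening 705 mm wide between their inner faces. A header 70 mm tall and 193 mm deep lies on top of the jambs and spans the full outside width.

C is an open-topped rectangular box: outside dimensions 175×275×150 mm, with a uniform wall and base thickness of 10 mm. The base is a full 175×275 slab on the floor; four walls sit on top of the base. The front and back walls (the −y and +y sides) span the full width; the two side walls fit between them.

The door frame is against the stool's +x side, with their −y faces flush. The open box is on top of the stool.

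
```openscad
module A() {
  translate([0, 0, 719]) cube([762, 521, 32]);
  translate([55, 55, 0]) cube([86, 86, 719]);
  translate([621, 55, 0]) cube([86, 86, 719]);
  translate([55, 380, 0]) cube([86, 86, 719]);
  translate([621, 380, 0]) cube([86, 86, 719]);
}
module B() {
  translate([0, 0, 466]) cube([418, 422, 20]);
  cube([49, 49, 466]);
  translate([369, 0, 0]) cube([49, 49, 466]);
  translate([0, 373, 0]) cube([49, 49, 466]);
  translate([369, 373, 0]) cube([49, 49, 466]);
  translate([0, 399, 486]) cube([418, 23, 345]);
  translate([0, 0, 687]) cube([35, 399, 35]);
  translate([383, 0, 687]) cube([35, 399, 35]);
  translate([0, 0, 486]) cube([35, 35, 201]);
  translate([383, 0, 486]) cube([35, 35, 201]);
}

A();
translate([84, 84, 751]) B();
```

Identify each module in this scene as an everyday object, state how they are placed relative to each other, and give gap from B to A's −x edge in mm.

A is a table. B is a chair. The chair is on top of the table. The gap from the chair to the table's −x edge is 84 mm.

The chair's min-x is at 84; the table's min-x is 0; gap = 84 mm.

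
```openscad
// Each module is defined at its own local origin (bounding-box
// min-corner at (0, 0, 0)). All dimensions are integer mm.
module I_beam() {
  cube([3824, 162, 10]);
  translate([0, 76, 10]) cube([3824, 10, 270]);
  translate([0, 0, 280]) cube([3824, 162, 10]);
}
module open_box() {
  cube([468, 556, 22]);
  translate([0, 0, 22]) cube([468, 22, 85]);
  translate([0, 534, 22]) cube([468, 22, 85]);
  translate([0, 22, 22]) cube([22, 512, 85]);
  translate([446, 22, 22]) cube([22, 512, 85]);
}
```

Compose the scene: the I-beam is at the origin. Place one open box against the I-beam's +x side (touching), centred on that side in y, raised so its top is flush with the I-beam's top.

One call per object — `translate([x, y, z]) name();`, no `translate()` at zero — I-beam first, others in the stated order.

I_beam();
translate([3824, -197, 183]) open_box();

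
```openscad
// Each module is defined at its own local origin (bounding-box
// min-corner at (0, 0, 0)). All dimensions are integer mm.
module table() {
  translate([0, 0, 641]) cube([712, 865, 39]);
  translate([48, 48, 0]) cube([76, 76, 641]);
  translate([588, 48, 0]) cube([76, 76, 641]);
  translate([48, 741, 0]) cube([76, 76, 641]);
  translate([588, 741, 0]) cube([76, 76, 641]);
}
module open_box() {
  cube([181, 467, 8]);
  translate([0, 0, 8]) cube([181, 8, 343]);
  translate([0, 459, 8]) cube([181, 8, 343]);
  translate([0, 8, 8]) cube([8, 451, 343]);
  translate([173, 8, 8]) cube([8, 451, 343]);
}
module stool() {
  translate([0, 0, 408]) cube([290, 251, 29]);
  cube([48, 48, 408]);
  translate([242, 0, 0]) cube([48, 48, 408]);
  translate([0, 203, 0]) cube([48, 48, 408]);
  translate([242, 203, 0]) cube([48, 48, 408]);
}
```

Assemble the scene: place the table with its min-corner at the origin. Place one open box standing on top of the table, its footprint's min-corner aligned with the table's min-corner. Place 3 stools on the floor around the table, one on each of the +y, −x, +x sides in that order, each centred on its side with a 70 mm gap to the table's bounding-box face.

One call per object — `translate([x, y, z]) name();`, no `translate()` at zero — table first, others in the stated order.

table();
translate([0, 0, 680]) open_box();
translate([211, 935, 0]) stool();
translate([-360, 307, 0]) stool();
translate([782, 307, 0]) stool();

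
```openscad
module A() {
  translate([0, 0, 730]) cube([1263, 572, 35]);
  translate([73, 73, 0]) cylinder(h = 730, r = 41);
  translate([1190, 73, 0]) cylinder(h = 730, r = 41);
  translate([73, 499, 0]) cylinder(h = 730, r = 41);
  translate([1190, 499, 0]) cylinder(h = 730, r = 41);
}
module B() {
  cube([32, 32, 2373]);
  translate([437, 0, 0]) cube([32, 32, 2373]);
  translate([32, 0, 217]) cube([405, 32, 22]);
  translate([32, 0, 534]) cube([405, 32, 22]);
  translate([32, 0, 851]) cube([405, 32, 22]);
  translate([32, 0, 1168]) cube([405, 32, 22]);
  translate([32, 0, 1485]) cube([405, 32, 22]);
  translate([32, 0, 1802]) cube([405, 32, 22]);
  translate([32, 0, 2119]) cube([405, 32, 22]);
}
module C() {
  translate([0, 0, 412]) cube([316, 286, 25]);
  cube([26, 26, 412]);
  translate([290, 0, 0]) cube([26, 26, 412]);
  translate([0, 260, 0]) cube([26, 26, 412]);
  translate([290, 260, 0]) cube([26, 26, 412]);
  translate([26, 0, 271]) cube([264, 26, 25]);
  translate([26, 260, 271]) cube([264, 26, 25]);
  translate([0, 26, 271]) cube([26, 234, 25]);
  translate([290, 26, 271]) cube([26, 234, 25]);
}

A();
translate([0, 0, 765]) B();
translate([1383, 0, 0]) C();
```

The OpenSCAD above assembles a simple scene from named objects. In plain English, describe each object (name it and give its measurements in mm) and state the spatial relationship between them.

A is a rectangular dining table. The top is 1263×572×35 mm with its upper surface at z = 765 mm. It stands on four round legs of 82 mm diameter, each leg's bounding box inset 32 mm from the nearest pair of top edges, running from the floor to the underside of the top.

B is a straight ladder. Two 32×32 mm vertical rails, 2373 mm tall, stand 469 mm apart (outside-to-outside) with their front faces coplanar on the −y side. 7 rungs, each 32 mm deep and 22 mm tall, span between the inner faces of the rails, front faces flush with the rails. The lowest rung's underside is at z = 217 mm and rungs are spaced 317 mm apart (underside to underside).

C is a four-legged stool. The seat is a 316×286×25 mm slab whose top surface is at z = 437 mm; four square legs, each 26×26 mm in cross-section, run from the floor (z = 0) to the underside of the seat, each flush with a corner of the seat. Four stretchers, 26 mm wide and 25 mm tall, connect adjacent legs with their undersides at z = 271 mm, each running between the inner faces of the legs it joins and aligned with the legs' outer faces on the other axis.

The ladder is on top of the table. The stool is on the floor beside the table on its +x side.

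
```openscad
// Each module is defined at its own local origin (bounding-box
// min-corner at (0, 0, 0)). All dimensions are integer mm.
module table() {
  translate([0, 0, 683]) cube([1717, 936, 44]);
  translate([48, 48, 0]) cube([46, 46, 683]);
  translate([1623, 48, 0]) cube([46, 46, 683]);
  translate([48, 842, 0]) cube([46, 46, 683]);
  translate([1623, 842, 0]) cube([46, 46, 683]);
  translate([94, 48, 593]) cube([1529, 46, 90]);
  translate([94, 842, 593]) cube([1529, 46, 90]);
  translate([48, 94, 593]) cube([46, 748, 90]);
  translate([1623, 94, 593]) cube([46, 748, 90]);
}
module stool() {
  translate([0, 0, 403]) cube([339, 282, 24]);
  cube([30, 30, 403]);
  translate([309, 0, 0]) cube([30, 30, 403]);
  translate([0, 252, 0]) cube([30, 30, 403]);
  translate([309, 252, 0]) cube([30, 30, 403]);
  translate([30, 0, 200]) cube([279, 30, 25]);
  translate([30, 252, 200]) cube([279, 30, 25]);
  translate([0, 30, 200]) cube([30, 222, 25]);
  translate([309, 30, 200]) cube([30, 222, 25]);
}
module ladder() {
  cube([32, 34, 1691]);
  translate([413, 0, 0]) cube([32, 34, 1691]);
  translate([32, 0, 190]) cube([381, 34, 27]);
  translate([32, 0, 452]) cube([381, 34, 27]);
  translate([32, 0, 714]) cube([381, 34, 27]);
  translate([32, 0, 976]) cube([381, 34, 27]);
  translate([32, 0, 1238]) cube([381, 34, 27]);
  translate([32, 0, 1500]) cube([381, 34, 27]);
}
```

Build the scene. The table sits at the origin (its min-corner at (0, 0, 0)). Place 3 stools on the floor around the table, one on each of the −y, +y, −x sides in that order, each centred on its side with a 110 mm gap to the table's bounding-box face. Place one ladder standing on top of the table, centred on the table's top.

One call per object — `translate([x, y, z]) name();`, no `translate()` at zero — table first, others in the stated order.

table();
translate([689, -392, 0]) stool();
translate([689, 1046, 0]) stool();
translate([-449, 327, 0]) stool();
translate([636, 451, 727]) ladder();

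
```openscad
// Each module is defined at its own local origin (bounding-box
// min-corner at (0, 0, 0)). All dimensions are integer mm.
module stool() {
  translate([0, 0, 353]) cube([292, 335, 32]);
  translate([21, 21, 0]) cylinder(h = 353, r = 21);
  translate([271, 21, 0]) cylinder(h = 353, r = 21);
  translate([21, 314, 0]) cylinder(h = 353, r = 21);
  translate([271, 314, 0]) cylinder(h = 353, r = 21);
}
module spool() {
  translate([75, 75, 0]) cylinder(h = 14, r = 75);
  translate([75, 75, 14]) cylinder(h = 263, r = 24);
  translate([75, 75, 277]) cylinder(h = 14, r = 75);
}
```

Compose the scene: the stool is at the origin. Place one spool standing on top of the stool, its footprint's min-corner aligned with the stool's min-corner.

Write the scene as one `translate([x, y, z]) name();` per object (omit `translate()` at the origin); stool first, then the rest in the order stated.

stool();
translate([0, 0, 385]) spool();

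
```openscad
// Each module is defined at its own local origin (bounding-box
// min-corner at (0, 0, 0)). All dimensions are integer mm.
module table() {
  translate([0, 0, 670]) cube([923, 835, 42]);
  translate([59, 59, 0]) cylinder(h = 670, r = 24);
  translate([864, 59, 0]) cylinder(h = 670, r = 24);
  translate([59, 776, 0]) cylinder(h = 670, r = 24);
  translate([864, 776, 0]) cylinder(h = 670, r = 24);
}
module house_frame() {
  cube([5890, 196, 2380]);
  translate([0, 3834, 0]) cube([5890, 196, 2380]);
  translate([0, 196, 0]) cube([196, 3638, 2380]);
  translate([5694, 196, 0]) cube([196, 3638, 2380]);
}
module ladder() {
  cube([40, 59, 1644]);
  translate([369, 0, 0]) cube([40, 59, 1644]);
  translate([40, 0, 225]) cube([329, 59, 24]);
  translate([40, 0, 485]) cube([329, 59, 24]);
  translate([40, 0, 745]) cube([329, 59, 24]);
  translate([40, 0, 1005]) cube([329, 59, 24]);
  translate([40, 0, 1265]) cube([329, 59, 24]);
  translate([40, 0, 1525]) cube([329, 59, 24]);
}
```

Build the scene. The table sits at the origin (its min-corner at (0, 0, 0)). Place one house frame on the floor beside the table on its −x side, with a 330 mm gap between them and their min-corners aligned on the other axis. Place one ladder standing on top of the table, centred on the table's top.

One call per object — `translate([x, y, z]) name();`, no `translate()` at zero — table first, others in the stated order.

table();
translate([-6220, 0, 0]) house_frame();
translate([257, 388, 712]) ladder();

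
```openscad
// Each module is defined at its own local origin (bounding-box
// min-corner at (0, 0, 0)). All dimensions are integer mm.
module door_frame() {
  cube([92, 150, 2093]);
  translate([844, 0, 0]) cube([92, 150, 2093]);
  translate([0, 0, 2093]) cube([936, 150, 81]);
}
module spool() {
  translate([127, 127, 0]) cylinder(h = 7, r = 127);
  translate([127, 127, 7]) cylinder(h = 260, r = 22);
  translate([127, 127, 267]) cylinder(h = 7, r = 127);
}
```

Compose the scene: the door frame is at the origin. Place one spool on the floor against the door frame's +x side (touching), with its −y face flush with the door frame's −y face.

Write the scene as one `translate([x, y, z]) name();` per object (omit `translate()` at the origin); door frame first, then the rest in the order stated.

door_frame();
translate([936, 0, 0]) spool();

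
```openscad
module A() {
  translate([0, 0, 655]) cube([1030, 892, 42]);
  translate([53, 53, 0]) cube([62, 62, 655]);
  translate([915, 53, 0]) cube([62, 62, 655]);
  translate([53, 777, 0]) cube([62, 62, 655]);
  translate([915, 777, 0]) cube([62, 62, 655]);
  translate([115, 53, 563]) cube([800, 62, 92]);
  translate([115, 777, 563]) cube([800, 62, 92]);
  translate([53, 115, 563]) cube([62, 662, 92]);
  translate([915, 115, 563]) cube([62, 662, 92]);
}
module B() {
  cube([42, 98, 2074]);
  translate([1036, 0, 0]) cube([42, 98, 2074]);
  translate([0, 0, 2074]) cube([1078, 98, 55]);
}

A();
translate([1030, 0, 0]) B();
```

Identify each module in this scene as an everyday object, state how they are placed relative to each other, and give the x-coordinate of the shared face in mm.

The table's +x face and the door frame's −x face are both at x = 1030 mm.

A is a table. B is a door frame. The door frame is against the table's +x side, with their −y faces flush. The x-coordinate of the shared face is 1030 mm.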